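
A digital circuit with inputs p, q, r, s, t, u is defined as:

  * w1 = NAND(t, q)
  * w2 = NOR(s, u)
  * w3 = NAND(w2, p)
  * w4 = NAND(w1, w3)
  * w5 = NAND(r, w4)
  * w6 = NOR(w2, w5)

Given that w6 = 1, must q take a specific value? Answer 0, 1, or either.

w6 = NOR(w2, w5) must be 1, so both w2 = 0 and w5 = 0.
Every assignment with w6 = 1 has q = 1; there are 6 such assignment(s).

1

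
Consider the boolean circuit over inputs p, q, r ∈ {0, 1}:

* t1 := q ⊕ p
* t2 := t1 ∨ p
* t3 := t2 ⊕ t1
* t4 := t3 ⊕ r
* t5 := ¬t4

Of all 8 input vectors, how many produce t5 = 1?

t5 = ¬t4 must be 1, so t4 = 0.
t4 = t3 ⊕ r must be 0, so t3 and r are equal.
Enumerating the 8 input combinations, 4 give t5 = 1 and 4 give t5 = 0.

4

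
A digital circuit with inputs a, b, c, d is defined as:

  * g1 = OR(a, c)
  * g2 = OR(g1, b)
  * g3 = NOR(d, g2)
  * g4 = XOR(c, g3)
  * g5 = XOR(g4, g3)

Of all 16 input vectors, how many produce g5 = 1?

8

g5 = XOR(g4, g3) must be 1, so g4 and g3 differ.
Enumerating the 16 input combinations, 8 give g5 = 1 and 8 give g5 = 0.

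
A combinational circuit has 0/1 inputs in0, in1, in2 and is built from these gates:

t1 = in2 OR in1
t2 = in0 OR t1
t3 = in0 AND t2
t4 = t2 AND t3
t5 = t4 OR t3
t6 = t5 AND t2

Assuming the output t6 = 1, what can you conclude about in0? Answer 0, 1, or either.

t6 = t5 AND t2 must be 1, so both t5 = 1 and t2 = 1.
Every assignment with t6 = 1 has in0 = 1; there are 4 such assignment(s).
  in0=1, in1=0, in2=0
  in0=1, in1=0, in2=1
  in0=1, in1=1, in2=0
  in0=1, in1=1, in2=1

1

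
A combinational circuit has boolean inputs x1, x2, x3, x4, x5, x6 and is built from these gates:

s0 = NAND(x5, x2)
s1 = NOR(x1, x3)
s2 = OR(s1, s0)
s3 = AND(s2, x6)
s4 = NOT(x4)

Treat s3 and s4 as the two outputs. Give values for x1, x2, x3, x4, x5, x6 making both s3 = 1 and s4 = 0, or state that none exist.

Check with x1=0, x2=0, x3=1, x4=1, x5=0, x6=1:
s0 = NAND(x5, x2) = NAND(0, 0) = 1
s1 = NOR(x1, x3) = NOR(0, 1) = 0
s2 = OR(s1, s0) = OR(0, 1) = 1
s3 = AND(s2, x6) = AND(1, 1) = 1
s4 = NOT(x4) = NOT 1 = 0
So s3 = 1 and s4 = 0.

x1=0, x2=0, x3=1, x4=1, x5=0, x6=1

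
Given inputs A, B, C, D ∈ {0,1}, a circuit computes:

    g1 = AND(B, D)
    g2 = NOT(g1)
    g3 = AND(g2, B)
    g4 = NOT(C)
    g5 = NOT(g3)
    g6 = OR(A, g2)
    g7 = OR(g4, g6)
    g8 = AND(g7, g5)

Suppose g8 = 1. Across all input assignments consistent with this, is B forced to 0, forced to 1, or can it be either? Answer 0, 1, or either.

either

Both values of B occur among assignments with g8 = 1:
  B=0: A=0, B=0, C=0, D=0
  B=1: A=0, B=1, C=0, D=1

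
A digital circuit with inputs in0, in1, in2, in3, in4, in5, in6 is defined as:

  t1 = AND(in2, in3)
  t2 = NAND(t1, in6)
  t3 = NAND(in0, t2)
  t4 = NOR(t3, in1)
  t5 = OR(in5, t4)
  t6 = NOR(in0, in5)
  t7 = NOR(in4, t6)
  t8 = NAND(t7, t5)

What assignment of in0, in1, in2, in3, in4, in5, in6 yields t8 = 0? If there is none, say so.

Check with in0=1, in1=0, in2=0, in3=0, in4=0, in5=1, in6=1:
t1 = AND(in2, in3) = AND(0, 0) = 0
t2 = NAND(t1, in6) = NAND(0, 1) = 1
t3 = NAND(in0, t2) = NAND(1, 1) = 0
t4 = NOR(t3, in1) = NOR(0, 0) = 1
t5 = OR(in5, t4) = OR(1, 1) = 1
t6 = NOR(in0, in5) = NOR(1, 1) = 0
t7 = NOR(in4, t6) = NOR(0, 0) = 1
t8 = NAND(t7, t5) = NAND(1, 1) = 0
So t8 = 0 as required.

in0=1, in1=0, in2=0, in3=0, in4=0, in5=1, in6=1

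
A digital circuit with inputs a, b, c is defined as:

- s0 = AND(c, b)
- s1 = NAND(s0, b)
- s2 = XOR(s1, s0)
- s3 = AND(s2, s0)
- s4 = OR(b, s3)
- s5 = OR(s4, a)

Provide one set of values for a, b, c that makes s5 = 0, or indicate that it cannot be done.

a=0, b=0, c=1

s5 = OR(s4, a) must be 0, so both s4 = 0 and a = 0.
s4 = OR(b, s3) must be 0, so both b = 0 and s3 = 0.
s3 = AND(s2, s0) must be 0, so at least one of s2, s0 is 0.
Check with a=0, b=0, c=1:
s0 = AND(c, b) = AND(1, 0) = 0
s1 = NAND(s0, b) = NAND(0, 0) = 1
s2 = XOR(s1, s0) = XOR(1, 0) = 1
s3 = AND(s2, s0) = AND(1, 0) = 0
s4 = OR(b, s3) = OR(0, 0) = 0
s5 = OR(s4, a) = OR(0, 0) = 0
So s5 = 0 as required.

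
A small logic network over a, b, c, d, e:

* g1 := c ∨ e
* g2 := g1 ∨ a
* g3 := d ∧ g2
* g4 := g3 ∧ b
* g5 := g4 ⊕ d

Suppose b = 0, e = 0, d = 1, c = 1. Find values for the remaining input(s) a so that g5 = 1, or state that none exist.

g5 = g4 ⊕ d must be 1, so g4 and d differ.
Check with b = 0, e = 0, d = 1, c = 1 and a=1:
g1 = c ∨ e = 1 ∨ 0 = 1
g2 = g1 ∨ a = 1 ∨ 1 = 1
g3 = d ∧ g2 = 1 ∧ 1 = 1
g4 = g3 ∧ b = 1 ∧ 0 = 0
g5 = g4 ⊕ d = 0 ⊕ 1 = 1
So g5 = 1.

a=1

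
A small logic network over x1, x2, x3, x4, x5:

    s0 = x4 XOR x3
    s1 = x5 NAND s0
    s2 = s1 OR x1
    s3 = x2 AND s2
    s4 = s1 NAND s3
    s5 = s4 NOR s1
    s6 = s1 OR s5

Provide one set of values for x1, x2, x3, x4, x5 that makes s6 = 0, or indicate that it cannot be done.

Check with x1=0, x2=1, x3=1, x4=0, x5=1:
s0 = x4 XOR x3 = 0 XOR 1 = 1
s1 = x5 NAND s0 = 1 NAND 1 = 0
s2 = s1 OR x1 = 0 OR 0 = 0
s3 = x2 AND s2 = 1 AND 0 = 0
s4 = s1 NAND s3 = 0 NAND 0 = 1
s5 = s4 NOR s1 = 1 NOR 0 = 0
s6 = s1 OR s5 = 0 OR 0 = 0
So s6 = 0 as required.

x1=0, x2=1, x3=1, x4=0, x5=1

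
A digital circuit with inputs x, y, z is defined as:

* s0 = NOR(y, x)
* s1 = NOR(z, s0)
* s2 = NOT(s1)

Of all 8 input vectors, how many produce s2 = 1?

s2 = NOT(s1) must be 1, so s1 = 0.
s1 = NOR(z, s0) must be 0, so at least one of z, s0 is 1.
Satisfying assignments:
  x=0, y=0, z=0
  x=0, y=0, z=1
  x=0, y=1, z=1
  x=1, y=0, z=1
  x=1, y=1, z=1

5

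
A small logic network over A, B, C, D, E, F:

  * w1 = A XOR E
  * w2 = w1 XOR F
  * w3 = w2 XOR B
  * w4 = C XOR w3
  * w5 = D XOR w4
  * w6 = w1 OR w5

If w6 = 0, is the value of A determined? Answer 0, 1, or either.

Both values of A occur among assignments with w6 = 0:
  A=0: A=0, B=0, C=0, D=0, E=0, F=0
  A=1: A=1, B=0, C=0, D=0, E=1, F=0

either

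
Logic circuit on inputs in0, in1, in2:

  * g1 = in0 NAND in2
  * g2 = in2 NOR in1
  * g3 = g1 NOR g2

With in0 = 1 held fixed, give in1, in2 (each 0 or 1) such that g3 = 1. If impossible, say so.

Check with in0 = 1 and in1=1, in2=1:
g1 = in0 NAND in2 = 1 NAND 1 = 0
g2 = in2 NOR in1 = 1 NOR 1 = 0
g3 = g1 NOR g2 = 0 NOR 0 = 1
So g3 = 1.

in1=1 in2=1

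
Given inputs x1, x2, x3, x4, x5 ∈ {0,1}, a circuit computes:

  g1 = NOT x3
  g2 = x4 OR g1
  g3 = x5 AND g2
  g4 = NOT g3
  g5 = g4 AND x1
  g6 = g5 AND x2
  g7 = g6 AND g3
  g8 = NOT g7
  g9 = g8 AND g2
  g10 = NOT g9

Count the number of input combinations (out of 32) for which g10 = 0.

g10 = NOT g9 must be 0, so g9 = 1.
g9 = g8 AND g2 must be 1, so both g8 = 1 and g2 = 1.
g8 = NOT g7 must be 1, so g7 = 0.
Enumerating the 32 input combinations, 24 give g10 = 0 and 8 give g10 = 1.

24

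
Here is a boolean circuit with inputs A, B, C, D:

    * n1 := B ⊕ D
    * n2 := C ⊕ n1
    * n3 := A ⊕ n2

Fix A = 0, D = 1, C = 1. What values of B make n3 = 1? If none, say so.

B=1

n3 = A ⊕ n2 must be 1, so A and n2 differ.
Check with A = 0, D = 1, C = 1 and B=1:
n1 = B ⊕ D = 1 ⊕ 1 = 0
n2 = C ⊕ n1 = 1 ⊕ 0 = 1
n3 = A ⊕ n2 = 0 ⊕ 1 = 1
So n3 = 1.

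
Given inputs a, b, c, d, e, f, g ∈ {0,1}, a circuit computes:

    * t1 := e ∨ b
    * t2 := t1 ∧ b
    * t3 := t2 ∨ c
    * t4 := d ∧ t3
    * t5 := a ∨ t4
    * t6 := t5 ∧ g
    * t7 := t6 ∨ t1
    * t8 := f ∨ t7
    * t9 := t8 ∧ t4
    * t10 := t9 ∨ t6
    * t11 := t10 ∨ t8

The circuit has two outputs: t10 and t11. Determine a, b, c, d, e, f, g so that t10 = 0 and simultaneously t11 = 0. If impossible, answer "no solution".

a=1, b=0, c=1, d=0, e=0, f=0, g=0

Check with a=1, b=0, c=1, d=0, e=0, f=0, g=0:
t1 = e ∨ b = 0 ∨ 0 = 0
t2 = t1 ∧ b = 0 ∧ 0 = 0
t3 = t2 ∨ c = 0 ∨ 1 = 1
t4 = d ∧ t3 = 0 ∧ 1 = 0
t5 = a ∨ t4 = 1 ∨ 0 = 1
t6 = t5 ∧ g = 1 ∧ 0 = 0
t7 = t6 ∨ t1 = 0 ∨ 0 = 0
t8 = f ∨ t7 = 0 ∨ 0 = 0
t9 = t8 ∧ t4 = 0 ∧ 0 = 0
t10 = t9 ∨ t6 = 0 ∨ 0 = 0
t11 = t10 ∨ t8 = 0 ∨ 0 = 0
So t10 = 0 and t11 = 0.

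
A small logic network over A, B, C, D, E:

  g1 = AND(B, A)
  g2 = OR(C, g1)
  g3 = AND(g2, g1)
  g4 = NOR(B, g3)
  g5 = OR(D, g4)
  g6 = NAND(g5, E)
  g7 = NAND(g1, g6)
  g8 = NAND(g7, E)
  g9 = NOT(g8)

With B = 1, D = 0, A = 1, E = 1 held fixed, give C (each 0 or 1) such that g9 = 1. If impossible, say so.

With B = 1, D = 0, A = 1, E = 1 fixed, none of the 2 settings of C give g9 = 1.
For example, with C=0:
g1 = AND(B, A) = AND(1, 1) = 1
g2 = OR(C, g1) = OR(0, 1) = 1
g3 = AND(g2, g1) = AND(1, 1) = 1
g4 = NOR(B, g3) = NOR(1, 1) = 0
g5 = OR(D, g4) = OR(0, 0) = 0
g6 = NAND(g5, E) = NAND(0, 1) = 1
g7 = NAND(g1, g6) = NAND(1, 1) = 0
g8 = NAND(g7, E) = NAND(0, 1) = 1
g9 = NOT(g8) = NOT 1 = 0
giving g9 = 0 ≠ 1.

no solution exists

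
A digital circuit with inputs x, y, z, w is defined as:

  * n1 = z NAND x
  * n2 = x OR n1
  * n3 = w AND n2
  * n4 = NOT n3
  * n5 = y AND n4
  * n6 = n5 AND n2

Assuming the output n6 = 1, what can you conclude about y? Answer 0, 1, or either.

1

n6 = n5 AND n2 must be 1, so both n5 = 1 and n2 = 1.
n5 = y AND n4 must be 1, so both y = 1 and n4 = 1.
Every assignment with n6 = 1 has y = 1; there are 4 such assignment(s).
  x=0, y=1, z=0, w=0
  x=0, y=1, z=1, w=0
  x=1, y=1, z=0, w=0
  x=1, y=1, z=1, w=0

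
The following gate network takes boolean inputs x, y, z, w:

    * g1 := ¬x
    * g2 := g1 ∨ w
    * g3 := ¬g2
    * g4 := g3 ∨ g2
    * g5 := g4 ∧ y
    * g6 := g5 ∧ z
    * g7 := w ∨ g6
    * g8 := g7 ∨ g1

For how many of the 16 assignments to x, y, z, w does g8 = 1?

13

g8 = g7 ∨ g1 must be 1, so at least one of g7, g1 is 1.
Enumerating the 16 input combinations, 13 give g8 = 1 and 3 give g8 = 0.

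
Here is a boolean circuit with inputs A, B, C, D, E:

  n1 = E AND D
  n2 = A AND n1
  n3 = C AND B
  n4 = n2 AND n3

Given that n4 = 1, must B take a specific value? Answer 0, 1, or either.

1

n4 = n2 AND n3 must be 1, so both n2 = 1 and n3 = 1.
Every assignment with n4 = 1 has B = 1; there are 1 such assignment(s).
  A=1, B=1, C=1, D=1, E=1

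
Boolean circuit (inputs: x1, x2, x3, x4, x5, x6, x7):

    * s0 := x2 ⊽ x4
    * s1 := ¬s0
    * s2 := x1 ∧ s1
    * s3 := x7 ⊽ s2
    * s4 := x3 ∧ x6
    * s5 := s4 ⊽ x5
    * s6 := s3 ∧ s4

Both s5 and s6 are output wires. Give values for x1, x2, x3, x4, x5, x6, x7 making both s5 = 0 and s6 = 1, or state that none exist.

Check with x1=0 x2=0 x3=1 x4=0 x5=0 x6=1 x7=0:
s0 = x2 ⊽ x4 = 0 ⊽ 0 = 1
s1 = ¬s0 = ¬1 = 0
s2 = x1 ∧ s1 = 0 ∧ 0 = 0
s3 = x7 ⊽ s2 = 0 ⊽ 0 = 1
s4 = x3 ∧ x6 = 1 ∧ 1 = 1
s5 = s4 ⊽ x5 = 1 ⊽ 0 = 0
s6 = s3 ∧ s4 = 1 ∧ 1 = 1
So s5 = 0 and s6 = 1.

x1=0 x2=0 x3=1 x4=0 x5=0 x6=1 x7=0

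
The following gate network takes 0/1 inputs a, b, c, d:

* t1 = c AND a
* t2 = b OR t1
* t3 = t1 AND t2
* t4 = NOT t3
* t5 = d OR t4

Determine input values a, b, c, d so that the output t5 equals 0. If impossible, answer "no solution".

a=1 b=0 c=1 d=0

t5 = d OR t4 must be 0, so both d = 0 and t4 = 0.
t4 = NOT t3 must be 0, so t3 = 1.
Check with a=1 b=0 c=1 d=0:
t1 = c AND a = 1 AND 1 = 1
t2 = b OR t1 = 0 OR 1 = 1
t3 = t1 AND t2 = 1 AND 1 = 1
t4 = NOT t3 = NOT 1 = 0
t5 = d OR t4 = 0 OR 0 = 0
So t5 = 0 as required.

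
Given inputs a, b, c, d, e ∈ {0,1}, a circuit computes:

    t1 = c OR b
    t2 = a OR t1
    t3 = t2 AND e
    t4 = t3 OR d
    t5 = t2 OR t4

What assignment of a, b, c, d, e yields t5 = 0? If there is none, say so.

t5 = t2 OR t4 must be 0, so both t2 = 0 and t4 = 0.
t2 = a OR t1 must be 0, so both a = 0 and t1 = 0.
Check with a=0, b=0, c=0, d=0, e=1:
t1 = c OR b = 0 OR 0 = 0
t2 = a OR t1 = 0 OR 0 = 0
t3 = t2 AND e = 0 AND 1 = 0
t4 = t3 OR d = 0 OR 0 = 0
t5 = t2 OR t4 = 0 OR 0 = 0
So t5 = 0 as required.

a=0, b=0, c=0, d=0, e=1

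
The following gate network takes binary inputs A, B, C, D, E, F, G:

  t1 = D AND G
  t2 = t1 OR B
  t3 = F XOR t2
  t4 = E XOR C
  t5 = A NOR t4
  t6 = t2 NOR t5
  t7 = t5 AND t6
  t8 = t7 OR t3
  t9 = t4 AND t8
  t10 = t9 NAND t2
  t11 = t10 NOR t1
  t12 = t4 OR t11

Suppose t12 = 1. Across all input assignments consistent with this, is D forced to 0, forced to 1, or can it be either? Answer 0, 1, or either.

either

Both values of D occur among assignments with t12 = 1:
  D=0: A=0, B=0, C=0, D=0, E=1, F=0, G=0
  D=1: A=0, B=0, C=0, D=1, E=1, F=0, G=0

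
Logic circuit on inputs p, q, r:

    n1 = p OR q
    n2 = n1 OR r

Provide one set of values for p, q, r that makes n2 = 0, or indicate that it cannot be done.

Check with p=0 q=0 r=0:
n1 = p OR q = 0 OR 0 = 0
n2 = n1 OR r = 0 OR 0 = 0
So n2 = 0 as required.

p=0 q=0 r=0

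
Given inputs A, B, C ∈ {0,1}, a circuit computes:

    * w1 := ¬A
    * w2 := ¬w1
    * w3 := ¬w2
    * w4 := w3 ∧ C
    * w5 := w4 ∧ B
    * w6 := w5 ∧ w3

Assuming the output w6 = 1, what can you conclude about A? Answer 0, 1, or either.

0

w6 = w5 ∧ w3 must be 1, so both w5 = 1 and w3 = 1.
Every assignment with w6 = 1 has A = 0; there are 1 such assignment(s).
  A=0, B=1, C=1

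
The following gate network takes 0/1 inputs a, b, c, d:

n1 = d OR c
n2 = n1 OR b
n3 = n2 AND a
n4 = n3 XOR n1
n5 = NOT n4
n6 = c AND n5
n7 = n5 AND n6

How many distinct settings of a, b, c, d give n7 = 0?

12

n7 = n5 AND n6 must be 0, so at least one of n5, n6 is 0.
Enumerating the 16 input combinations, 12 give n7 = 0 and 4 give n7 = 1.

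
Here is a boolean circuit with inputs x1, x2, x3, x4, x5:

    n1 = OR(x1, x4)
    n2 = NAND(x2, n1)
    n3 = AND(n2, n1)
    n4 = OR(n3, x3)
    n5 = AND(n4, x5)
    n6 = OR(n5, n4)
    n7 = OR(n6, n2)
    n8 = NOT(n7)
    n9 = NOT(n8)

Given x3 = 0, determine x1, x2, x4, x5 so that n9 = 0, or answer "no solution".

Check with x3 = 0 and x1=1, x2=1, x4=0, x5=0:
n1 = OR(x1, x4) = OR(1, 0) = 1
n2 = NAND(x2, n1) = NAND(1, 1) = 0
n3 = AND(n2, n1) = AND(0, 1) = 0
n4 = OR(n3, x3) = OR(0, 0) = 0
n5 = AND(n4, x5) = AND(0, 0) = 0
n6 = OR(n5, n4) = OR(0, 0) = 0
n7 = OR(n6, n2) = OR(0, 0) = 0
n8 = NOT(n7) = NOT 0 = 1
n9 = NOT(n8) = NOT 1 = 0
So n9 = 0.

x1=1, x2=1, x4=0, x5=0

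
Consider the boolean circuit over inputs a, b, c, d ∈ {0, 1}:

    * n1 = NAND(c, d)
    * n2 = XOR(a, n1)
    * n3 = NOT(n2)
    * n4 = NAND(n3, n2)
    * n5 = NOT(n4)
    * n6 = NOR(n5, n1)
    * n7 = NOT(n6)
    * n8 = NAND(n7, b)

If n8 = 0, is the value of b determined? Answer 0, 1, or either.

n8 = NAND(n7, b) must be 0, so both n7 = 1 and b = 1.
n7 = NOT(n6) must be 1, so n6 = 0.
n6 = NOR(n5, n1) must be 0, so at least one of n5, n1 is 1.
Every assignment with n8 = 0 has b = 1; there are 6 such assignment(s).

1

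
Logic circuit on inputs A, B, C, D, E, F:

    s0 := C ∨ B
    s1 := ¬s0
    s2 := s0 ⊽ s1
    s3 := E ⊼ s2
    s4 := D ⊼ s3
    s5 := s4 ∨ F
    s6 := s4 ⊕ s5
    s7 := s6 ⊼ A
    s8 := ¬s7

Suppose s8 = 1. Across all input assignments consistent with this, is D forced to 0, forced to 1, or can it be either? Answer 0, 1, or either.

s8 = ¬s7 must be 1, so s7 = 0.
s7 = s6 ⊼ A must be 0, so both s6 = 1 and A = 1.
Every assignment with s8 = 1 has D = 1; there are 8 such assignment(s).

1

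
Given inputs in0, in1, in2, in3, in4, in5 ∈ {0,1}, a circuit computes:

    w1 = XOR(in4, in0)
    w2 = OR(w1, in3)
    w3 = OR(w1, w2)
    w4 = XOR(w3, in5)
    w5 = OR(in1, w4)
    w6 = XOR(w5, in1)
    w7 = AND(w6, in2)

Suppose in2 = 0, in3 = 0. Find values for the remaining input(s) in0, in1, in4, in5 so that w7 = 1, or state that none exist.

With in2 = 0, in3 = 0 fixed, none of the 16 settings of in0, in1, in4, in5 give w7 = 1.
For example, with in0=1, in1=0, in4=0, in5=0:
w1 = XOR(in4, in0) = XOR(0, 1) = 1
w2 = OR(w1, in3) = OR(1, 0) = 1
w3 = OR(w1, w2) = OR(1, 1) = 1
w4 = XOR(w3, in5) = XOR(1, 0) = 1
w5 = OR(in1, w4) = OR(0, 1) = 1
w6 = XOR(w5, in1) = XOR(1, 0) = 1
w7 = AND(w6, in2) = AND(1, 0) = 0
giving w7 = 0 ≠ 1.

no solution exists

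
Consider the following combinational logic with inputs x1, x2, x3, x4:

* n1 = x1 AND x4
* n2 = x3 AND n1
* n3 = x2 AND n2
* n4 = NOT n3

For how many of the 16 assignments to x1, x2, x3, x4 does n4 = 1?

n4 = NOT n3 must be 1, so n3 = 0.
Enumerating the 16 input combinations, 15 give n4 = 1 and 1 give n4 = 0.

15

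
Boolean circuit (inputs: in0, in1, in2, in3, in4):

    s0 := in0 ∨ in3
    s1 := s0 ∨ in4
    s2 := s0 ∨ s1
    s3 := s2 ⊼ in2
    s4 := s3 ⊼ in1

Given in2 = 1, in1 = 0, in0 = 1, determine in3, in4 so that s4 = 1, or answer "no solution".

s4 = s3 ⊼ in1 must be 1, so at least one of s3, in1 is 0.
Check with in2 = 1, in1 = 0, in0 = 1 and in3=0, in4=1:
s0 = in0 ∨ in3 = 1 ∨ 0 = 1
s1 = s0 ∨ in4 = 1 ∨ 1 = 1
s2 = s0 ∨ s1 = 1 ∨ 1 = 1
s3 = s2 ⊼ in2 = 1 ⊼ 1 = 0
s4 = s3 ⊼ in1 = 0 ⊼ 0 = 1
So s4 = 1.

in3=0 in4=1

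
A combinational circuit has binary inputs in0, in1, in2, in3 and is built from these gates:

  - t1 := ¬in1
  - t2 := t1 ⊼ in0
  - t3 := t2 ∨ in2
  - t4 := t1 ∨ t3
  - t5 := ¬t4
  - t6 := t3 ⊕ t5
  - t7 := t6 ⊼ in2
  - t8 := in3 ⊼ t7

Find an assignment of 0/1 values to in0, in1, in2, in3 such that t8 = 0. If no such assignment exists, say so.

in0=1 in1=0 in2=0 in3=1

t8 = in3 ⊼ t7 must be 0, so both in3 = 1 and t7 = 1.
Check with in0=1 in1=0 in2=0 in3=1:
t1 = ¬in1 = ¬0 = 1
t2 = t1 ⊼ in0 = 1 ⊼ 1 = 0
t3 = t2 ∨ in2 = 0 ∨ 0 = 0
t4 = t1 ∨ t3 = 1 ∨ 0 = 1
t5 = ¬t4 = ¬1 = 0
t6 = t3 ⊕ t5 = 0 ⊕ 0 = 0
t7 = t6 ⊼ in2 = 0 ⊼ 0 = 1
t8 = in3 ⊼ t7 = 1 ⊼ 1 = 0
So t8 = 0 as required.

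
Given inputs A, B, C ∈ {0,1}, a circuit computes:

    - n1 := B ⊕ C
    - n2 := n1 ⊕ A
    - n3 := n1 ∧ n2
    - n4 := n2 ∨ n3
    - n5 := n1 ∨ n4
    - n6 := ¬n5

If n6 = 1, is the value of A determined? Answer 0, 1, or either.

n6 = ¬n5 must be 1, so n5 = 0.
n5 = n1 ∨ n4 must be 0, so both n1 = 0 and n4 = 0.
Every assignment with n6 = 1 has A = 0; there are 2 such assignment(s).
  A=0, B=0, C=0
  A=0, B=1, C=1

0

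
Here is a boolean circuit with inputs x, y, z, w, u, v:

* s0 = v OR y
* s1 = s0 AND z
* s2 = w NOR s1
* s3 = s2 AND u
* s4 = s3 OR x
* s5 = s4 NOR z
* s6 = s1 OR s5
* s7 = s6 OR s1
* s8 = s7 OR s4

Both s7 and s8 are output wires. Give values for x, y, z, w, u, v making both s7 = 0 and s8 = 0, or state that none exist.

x=0, y=0, z=1, w=0, u=0, v=0

Check with x=0, y=0, z=1, w=0, u=0, v=0:
s0 = v OR y = 0 OR 0 = 0
s1 = s0 AND z = 0 AND 1 = 0
s2 = w NOR s1 = 0 NOR 0 = 1
s3 = s2 AND u = 1 AND 0 = 0
s4 = s3 OR x = 0 OR 0 = 0
s5 = s4 NOR z = 0 NOR 1 = 0
s6 = s1 OR s5 = 0 OR 0 = 0
s7 = s6 OR s1 = 0 OR 0 = 0
s8 = s7 OR s4 = 0 OR 0 = 0
So s7 = 0 and s8 = 0.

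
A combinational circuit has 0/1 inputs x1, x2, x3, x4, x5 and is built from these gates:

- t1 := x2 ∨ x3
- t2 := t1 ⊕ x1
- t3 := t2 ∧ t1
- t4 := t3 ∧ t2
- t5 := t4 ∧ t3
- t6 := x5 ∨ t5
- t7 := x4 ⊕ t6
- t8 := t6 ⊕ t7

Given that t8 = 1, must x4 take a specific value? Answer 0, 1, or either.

1

t8 = t6 ⊕ t7 must be 1, so t6 and t7 differ.
Every assignment with t8 = 1 has x4 = 1; there are 16 such assignment(s).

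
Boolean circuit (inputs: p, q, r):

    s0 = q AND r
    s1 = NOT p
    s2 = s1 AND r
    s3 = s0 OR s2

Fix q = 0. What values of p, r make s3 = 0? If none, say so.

s3 = s0 OR s2 must be 0, so both s0 = 0 and s2 = 0.
Check with q = 0 and p=1, r=0:
s0 = q AND r = 0 AND 0 = 0
s1 = NOT p = NOT 1 = 0
s2 = s1 AND r = 0 AND 0 = 0
s3 = s0 OR s2 = 0 OR 0 = 0
So s3 = 0.

p=1 r=0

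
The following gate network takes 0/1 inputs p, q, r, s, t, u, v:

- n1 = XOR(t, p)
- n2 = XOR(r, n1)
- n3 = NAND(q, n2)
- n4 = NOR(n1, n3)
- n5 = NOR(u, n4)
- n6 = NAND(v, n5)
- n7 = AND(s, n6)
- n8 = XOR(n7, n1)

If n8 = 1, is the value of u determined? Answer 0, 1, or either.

Both values of u occur among assignments with n8 = 1:
  u=0: p=0, q=0, r=0, s=0, t=1, u=0, v=0
  u=1: p=0, q=0, r=0, s=0, t=1, u=1, v=0

either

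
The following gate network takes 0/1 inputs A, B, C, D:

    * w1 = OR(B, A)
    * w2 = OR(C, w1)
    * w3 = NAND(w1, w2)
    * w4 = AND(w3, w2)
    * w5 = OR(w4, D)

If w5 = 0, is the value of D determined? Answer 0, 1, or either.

w5 = OR(w4, D) must be 0, so both w4 = 0 and D = 0.
w4 = AND(w3, w2) must be 0, so at least one of w3, w2 is 0.
Every assignment with w5 = 0 has D = 0; there are 7 such assignment(s).

0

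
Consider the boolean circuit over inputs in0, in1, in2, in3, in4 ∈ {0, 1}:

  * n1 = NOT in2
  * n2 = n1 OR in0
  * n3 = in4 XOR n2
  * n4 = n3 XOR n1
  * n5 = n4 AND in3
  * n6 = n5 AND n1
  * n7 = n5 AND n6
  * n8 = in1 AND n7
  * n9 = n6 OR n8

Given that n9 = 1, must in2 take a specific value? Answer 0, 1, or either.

n9 = n6 OR n8 must be 1, so at least one of n6, n8 is 1.
Every assignment with n9 = 1 has in2 = 0; there are 4 such assignment(s).
  in0=0, in1=0, in2=0, in3=1, in4=1
  in0=0, in1=1, in2=0, in3=1, in4=1
  in0=1, in1=0, in2=0, in3=1, in4=1
  in0=1, in1=1, in2=0, in3=1, in4=1

0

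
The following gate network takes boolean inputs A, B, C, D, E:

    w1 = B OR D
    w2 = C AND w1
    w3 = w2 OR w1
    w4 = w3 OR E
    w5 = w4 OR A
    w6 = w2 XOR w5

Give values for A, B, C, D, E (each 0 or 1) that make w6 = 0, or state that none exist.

A=0 B=1 C=1 D=0 E=0

Check with A=0 B=1 C=1 D=0 E=0:
w1 = B OR D = 1 OR 0 = 1
w2 = C AND w1 = 1 AND 1 = 1
w3 = w2 OR w1 = 1 OR 1 = 1
w4 = w3 OR E = 1 OR 0 = 1
w5 = w4 OR A = 1 OR 0 = 1
w6 = w2 XOR w5 = 1 XOR 1 = 0
So w6 = 0 as required.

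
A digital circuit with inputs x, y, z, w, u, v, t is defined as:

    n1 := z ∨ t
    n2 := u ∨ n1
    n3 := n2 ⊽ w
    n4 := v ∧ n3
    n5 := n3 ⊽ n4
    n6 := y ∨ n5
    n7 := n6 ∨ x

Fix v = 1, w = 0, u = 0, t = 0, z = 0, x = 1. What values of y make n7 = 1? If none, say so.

y=0

Check with v = 1, w = 0, u = 0, t = 0, z = 0, x = 1 and y=0:
n1 = z ∨ t = 0 ∨ 0 = 0
n2 = u ∨ n1 = 0 ∨ 0 = 0
n3 = n2 ⊽ w = 0 ⊽ 0 = 1
n4 = v ∧ n3 = 1 ∧ 1 = 1
n5 = n3 ⊽ n4 = 1 ⊽ 1 = 0
n6 = y ∨ n5 = 0 ∨ 0 = 0
n7 = n6 ∨ x = 0 ∨ 1 = 1
So n7 = 1.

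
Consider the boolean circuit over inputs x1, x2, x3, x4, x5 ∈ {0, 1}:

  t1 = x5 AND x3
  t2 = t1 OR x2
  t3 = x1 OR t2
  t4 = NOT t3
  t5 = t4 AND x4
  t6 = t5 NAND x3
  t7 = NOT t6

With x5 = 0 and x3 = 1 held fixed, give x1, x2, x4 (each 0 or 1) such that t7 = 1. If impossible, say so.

x1=0, x2=0, x4=1

t7 = NOT t6 must be 1, so t6 = 0.
Check with x5 = 0 and x3 = 1 and x1=0, x2=0, x4=1:
t1 = x5 AND x3 = 0 AND 1 = 0
t2 = t1 OR x2 = 0 OR 0 = 0
t3 = x1 OR t2 = 0 OR 0 = 0
t4 = NOT t3 = NOT 0 = 1
t5 = t4 AND x4 = 1 AND 1 = 1
t6 = t5 NAND x3 = 1 NAND 1 = 0
t7 = NOT t6 = NOT 0 = 1
So t7 = 1.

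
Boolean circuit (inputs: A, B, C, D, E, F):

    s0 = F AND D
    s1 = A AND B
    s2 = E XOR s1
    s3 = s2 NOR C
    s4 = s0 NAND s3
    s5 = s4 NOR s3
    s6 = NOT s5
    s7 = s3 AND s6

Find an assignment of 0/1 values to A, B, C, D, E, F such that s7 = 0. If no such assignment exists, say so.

Check with A=0 B=1 C=1 D=1 E=0 F=0:
s0 = F AND D = 0 AND 1 = 0
s1 = A AND B = 0 AND 1 = 0
s2 = E XOR s1 = 0 XOR 0 = 0
s3 = s2 NOR C = 0 NOR 1 = 0
s4 = s0 NAND s3 = 0 NAND 0 = 1
s5 = s4 NOR s3 = 1 NOR 0 = 0
s6 = NOT s5 = NOT 0 = 1
s7 = s3 AND s6 = 0 AND 1 = 0
So s7 = 0 as required.

A=0 B=1 C=1 D=1 E=0 F=0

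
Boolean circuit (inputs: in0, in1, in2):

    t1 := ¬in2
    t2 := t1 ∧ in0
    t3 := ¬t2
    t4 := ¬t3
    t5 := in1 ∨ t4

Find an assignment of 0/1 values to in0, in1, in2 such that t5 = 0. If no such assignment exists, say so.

in0=1 in1=0 in2=1

t5 = in1 ∨ t4 must be 0, so both in1 = 0 and t4 = 0.
t4 = ¬t3 must be 0, so t3 = 1.
t3 = ¬t2 must be 1, so t2 = 0.
Check with in0=1 in1=0 in2=1:
t1 = ¬in2 = ¬1 = 0
t2 = t1 ∧ in0 = 0 ∧ 1 = 0
t3 = ¬t2 = ¬0 = 1
t4 = ¬t3 = ¬1 = 0
t5 = in1 ∨ t4 = 0 ∨ 0 = 0
So t5 = 0 as required.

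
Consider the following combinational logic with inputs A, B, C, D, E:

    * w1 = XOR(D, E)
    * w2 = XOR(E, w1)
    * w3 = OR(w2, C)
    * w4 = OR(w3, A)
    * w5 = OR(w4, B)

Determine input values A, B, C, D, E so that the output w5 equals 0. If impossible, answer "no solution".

w5 = OR(w4, B) must be 0, so both w4 = 0 and B = 0.
Check with A=0 B=0 C=0 D=0 E=1:
w1 = XOR(D, E) = XOR(0, 1) = 1
w2 = XOR(E, w1) = XOR(1, 1) = 0
w3 = OR(w2, C) = OR(0, 0) = 0
w4 = OR(w3, A) = OR(0, 0) = 0
w5 = OR(w4, B) = OR(0, 0) = 0
So w5 = 0 as required.

A=0 B=0 C=0 D=0 E=1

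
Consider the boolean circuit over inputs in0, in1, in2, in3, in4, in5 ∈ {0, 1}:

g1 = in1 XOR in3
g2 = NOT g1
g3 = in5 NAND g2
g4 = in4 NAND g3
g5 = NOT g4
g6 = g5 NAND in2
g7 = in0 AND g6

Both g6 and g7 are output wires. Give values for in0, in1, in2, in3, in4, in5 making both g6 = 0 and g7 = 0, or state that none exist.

Check with in0=0 in1=0 in2=1 in3=1 in4=1 in5=0:
g1 = in1 XOR in3 = 0 XOR 1 = 1
g2 = NOT g1 = NOT 1 = 0
g3 = in5 NAND g2 = 0 NAND 0 = 1
g4 = in4 NAND g3 = 1 NAND 1 = 0
g5 = NOT g4 = NOT 0 = 1
g6 = g5 NAND in2 = 1 NAND 1 = 0
g7 = in0 AND g6 = 0 AND 0 = 0
So g6 = 0 and g7 = 0.

in0=0 in1=0 in2=1 in3=1 in4=1 in5=0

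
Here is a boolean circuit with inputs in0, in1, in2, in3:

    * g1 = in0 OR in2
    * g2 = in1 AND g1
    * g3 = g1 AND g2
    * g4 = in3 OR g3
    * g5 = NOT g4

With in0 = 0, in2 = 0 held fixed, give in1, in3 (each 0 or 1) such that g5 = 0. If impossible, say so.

Check with in0 = 0, in2 = 0 and in1=0, in3=1:
g1 = in0 OR in2 = 0 OR 0 = 0
g2 = in1 AND g1 = 0 AND 0 = 0
g3 = g1 AND g2 = 0 AND 0 = 0
g4 = in3 OR g3 = 1 OR 0 = 1
g5 = NOT g4 = NOT 1 = 0
So g5 = 0.

in1=0, in3=1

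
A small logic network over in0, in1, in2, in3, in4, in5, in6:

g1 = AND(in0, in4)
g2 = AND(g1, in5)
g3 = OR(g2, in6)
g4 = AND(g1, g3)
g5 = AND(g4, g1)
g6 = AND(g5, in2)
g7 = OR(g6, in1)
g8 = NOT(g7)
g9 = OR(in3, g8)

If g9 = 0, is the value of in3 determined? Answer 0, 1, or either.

0

g9 = OR(in3, g8) must be 0, so both in3 = 0 and g8 = 0.
g8 = NOT(g7) must be 0, so g7 = 1.
g7 = OR(g6, in1) must be 1, so at least one of g6, in1 is 1.
Every assignment with g9 = 0 has in3 = 0; there are 35 such assignment(s).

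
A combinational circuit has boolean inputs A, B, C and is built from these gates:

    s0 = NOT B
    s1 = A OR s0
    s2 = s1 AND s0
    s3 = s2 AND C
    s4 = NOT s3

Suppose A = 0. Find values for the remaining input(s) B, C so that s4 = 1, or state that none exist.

s4 = NOT s3 must be 1, so s3 = 0.
Check with A = 0 and B=1, C=1:
s0 = NOT B = NOT 1 = 0
s1 = A OR s0 = 0 OR 0 = 0
s2 = s1 AND s0 = 0 AND 0 = 0
s3 = s2 AND C = 0 AND 1 = 0
s4 = NOT s3 = NOT 0 = 1
So s4 = 1.

B=1, C=1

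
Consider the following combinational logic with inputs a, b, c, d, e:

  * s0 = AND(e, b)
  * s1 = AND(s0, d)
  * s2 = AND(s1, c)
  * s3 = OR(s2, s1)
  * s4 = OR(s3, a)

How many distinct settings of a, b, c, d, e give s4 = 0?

14

s4 = OR(s3, a) must be 0, so both s3 = 0 and a = 0.
s3 = OR(s2, s1) must be 0, so both s2 = 0 and s1 = 0.
s2 = AND(s1, c) must be 0, so at least one of s1, c is 0.
Enumerating the 32 input combinations, 14 give s4 = 0 and 18 give s4 = 1.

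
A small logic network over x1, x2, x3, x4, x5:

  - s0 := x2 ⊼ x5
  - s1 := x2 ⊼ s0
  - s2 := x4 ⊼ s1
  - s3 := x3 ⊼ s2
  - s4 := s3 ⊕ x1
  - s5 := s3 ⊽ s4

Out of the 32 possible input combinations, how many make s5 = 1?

s5 = s3 ⊽ s4 must be 1, so both s3 = 0 and s4 = 0.
s3 = x3 ⊼ s2 must be 0, so both x3 = 1 and s2 = 1.
s4 = s3 ⊕ x1 must be 0, so s3 and x1 are equal.
Enumerating the 32 input combinations, 5 give s5 = 1 and 27 give s5 = 0.

5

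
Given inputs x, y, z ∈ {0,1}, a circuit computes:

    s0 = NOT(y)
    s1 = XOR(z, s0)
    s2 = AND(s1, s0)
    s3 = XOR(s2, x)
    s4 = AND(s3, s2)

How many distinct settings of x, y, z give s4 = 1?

1

s4 = AND(s3, s2) must be 1, so both s3 = 1 and s2 = 1.
s3 = XOR(s2, x) must be 1, so s2 and x differ.
s2 = AND(s1, s0) must be 1, so both s1 = 1 and s0 = 1.
Enumerating the 8 input combinations, 1 give s4 = 1 and 7 give s4 = 0.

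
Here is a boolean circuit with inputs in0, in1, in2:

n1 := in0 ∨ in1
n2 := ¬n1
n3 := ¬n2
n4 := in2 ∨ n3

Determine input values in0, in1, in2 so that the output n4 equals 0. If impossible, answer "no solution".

in0=0 in1=0 in2=0

Check with in0=0 in1=0 in2=0:
n1 = in0 ∨ in1 = 0 ∨ 0 = 0
n2 = ¬n1 = ¬0 = 1
n3 = ¬n2 = ¬1 = 0
n4 = in2 ∨ n3 = 0 ∨ 0 = 0
So n4 = 0 as required.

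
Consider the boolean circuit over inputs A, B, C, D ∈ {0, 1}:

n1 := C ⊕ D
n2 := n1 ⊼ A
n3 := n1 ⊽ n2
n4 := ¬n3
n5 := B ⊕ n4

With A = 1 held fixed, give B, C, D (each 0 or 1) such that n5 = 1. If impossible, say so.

B=0 C=0 D=0

Check with A = 1 and B=0, C=0, D=0:
n1 = C ⊕ D = 0 ⊕ 0 = 0
n2 = n1 ⊼ A = 0 ⊼ 1 = 1
n3 = n1 ⊽ n2 = 0 ⊽ 1 = 0
n4 = ¬n3 = ¬0 = 1
n5 = B ⊕ n4 = 0 ⊕ 1 = 1
So n5 = 1.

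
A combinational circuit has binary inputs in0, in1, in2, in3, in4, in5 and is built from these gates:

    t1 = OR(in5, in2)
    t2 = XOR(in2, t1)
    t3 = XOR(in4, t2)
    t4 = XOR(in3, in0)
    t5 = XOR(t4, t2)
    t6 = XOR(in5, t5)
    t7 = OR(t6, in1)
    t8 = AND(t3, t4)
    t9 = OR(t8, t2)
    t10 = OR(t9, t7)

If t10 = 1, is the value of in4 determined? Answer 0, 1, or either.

Both values of in4 occur among assignments with t10 = 1:
  in4=0: in0=0, in1=0, in2=0, in3=0, in4=0, in5=1
  in4=1: in0=0, in1=0, in2=0, in3=0, in4=1, in5=1

either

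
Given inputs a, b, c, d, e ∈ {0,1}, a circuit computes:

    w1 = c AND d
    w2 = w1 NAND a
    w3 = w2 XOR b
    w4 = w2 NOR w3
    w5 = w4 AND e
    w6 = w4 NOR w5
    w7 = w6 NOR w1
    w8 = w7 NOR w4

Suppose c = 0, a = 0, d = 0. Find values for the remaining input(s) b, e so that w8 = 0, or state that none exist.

With c = 0, a = 0, d = 0 fixed, none of the 4 settings of b, e give w8 = 0.
For example, with b=0, e=0:
w1 = c AND d = 0 AND 0 = 0
w2 = w1 NAND a = 0 NAND 0 = 1
w3 = w2 XOR b = 1 XOR 0 = 1
w4 = w2 NOR w3 = 1 NOR 1 = 0
w5 = w4 AND e = 0 AND 0 = 0
w6 = w4 NOR w5 = 0 NOR 0 = 1
w7 = w6 NOR w1 = 1 NOR 0 = 0
w8 = w7 NOR w4 = 0 NOR 0 = 1
giving w8 = 1 ≠ 0.

no solution exists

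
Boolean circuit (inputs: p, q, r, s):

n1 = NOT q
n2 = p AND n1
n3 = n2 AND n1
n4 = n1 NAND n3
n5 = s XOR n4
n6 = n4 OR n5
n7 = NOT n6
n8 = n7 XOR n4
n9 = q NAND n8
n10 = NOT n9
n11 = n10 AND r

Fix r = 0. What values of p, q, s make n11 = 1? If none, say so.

no solution exists

With r = 0 fixed, none of the 8 settings of p, q, s give n11 = 1.
For example, with p=0, q=0, s=1:
n1 = NOT q = NOT 0 = 1
n2 = p AND n1 = 0 AND 1 = 0
n3 = n2 AND n1 = 0 AND 1 = 0
n4 = n1 NAND n3 = 1 NAND 0 = 1
n5 = s XOR n4 = 1 XOR 1 = 0
n6 = n4 OR n5 = 1 OR 0 = 1
n7 = NOT n6 = NOT 1 = 0
n8 = n7 XOR n4 = 0 XOR 1 = 1
n9 = q NAND n8 = 0 NAND 1 = 1
n10 = NOT n9 = NOT 1 = 0
n11 = n10 AND r = 0 AND 0 = 0
giving n11 = 0 ≠ 1.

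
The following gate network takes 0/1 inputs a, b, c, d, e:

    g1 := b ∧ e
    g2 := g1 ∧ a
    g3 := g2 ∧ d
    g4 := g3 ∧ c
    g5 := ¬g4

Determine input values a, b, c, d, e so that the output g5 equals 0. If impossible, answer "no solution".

a=1 b=1 c=1 d=1 e=1

g5 = ¬g4 must be 0, so g4 = 1.
Check with a=1 b=1 c=1 d=1 e=1:
g1 = b ∧ e = 1 ∧ 1 = 1
g2 = g1 ∧ a = 1 ∧ 1 = 1
g3 = g2 ∧ d = 1 ∧ 1 = 1
g4 = g3 ∧ c = 1 ∧ 1 = 1
g5 = ¬g4 = ¬1 = 0
So g5 = 0 as required.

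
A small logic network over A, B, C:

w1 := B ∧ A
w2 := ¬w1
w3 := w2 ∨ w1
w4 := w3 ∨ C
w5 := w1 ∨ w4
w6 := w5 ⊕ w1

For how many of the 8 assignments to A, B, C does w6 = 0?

w6 = w5 ⊕ w1 must be 0, so w5 and w1 are equal.
Satisfying assignments:
  A=1, B=1, C=0
  A=1, B=1, C=1

2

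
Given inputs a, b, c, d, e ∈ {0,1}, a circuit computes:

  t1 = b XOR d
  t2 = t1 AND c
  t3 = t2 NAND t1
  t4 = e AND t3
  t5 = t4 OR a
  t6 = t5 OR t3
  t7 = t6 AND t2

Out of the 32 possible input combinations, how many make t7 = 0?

t7 = t6 AND t2 must be 0, so at least one of t6, t2 is 0.
Enumerating the 32 input combinations, 28 give t7 = 0 and 4 give t7 = 1.

28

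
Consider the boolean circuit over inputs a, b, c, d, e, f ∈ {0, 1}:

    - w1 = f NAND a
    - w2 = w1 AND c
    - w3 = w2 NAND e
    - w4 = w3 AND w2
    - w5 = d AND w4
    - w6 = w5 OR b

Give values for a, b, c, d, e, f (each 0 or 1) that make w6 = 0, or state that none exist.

w6 = w5 OR b must be 0, so both w5 = 0 and b = 0.
Check with a=1 b=0 c=1 d=0 e=1 f=1:
w1 = f NAND a = 1 NAND 1 = 0
w2 = w1 AND c = 0 AND 1 = 0
w3 = w2 NAND e = 0 NAND 1 = 1
w4 = w3 AND w2 = 1 AND 0 = 0
w5 = d AND w4 = 0 AND 0 = 0
w6 = w5 OR b = 0 OR 0 = 0
So w6 = 0 as required.

a=1 b=0 c=1 d=0 e=1 f=1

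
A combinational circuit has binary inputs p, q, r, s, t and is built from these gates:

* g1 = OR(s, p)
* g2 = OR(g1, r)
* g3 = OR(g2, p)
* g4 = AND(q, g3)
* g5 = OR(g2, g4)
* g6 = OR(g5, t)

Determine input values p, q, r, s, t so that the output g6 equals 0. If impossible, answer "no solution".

g6 = OR(g5, t) must be 0, so both g5 = 0 and t = 0.
Check with p=0 q=1 r=0 s=0 t=0:
g1 = OR(s, p) = OR(0, 0) = 0
g2 = OR(g1, r) = OR(0, 0) = 0
g3 = OR(g2, p) = OR(0, 0) = 0
g4 = AND(q, g3) = AND(1, 0) = 0
g5 = OR(g2, g4) = OR(0, 0) = 0
g6 = OR(g5, t) = OR(0, 0) = 0
So g6 = 0 as required.

p=0 q=1 r=0 s=0 t=0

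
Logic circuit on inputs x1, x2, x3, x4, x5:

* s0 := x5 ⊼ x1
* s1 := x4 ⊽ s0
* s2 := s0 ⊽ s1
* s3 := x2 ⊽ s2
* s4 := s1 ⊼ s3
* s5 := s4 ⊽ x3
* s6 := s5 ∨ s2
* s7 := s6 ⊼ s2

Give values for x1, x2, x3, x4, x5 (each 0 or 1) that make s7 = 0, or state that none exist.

x1=1, x2=1, x3=0, x4=1, x5=1

s7 = s6 ⊼ s2 must be 0, so both s6 = 1 and s2 = 1.
Check with x1=1, x2=1, x3=0, x4=1, x5=1:
s0 = x5 ⊼ x1 = 1 ⊼ 1 = 0
s1 = x4 ⊽ s0 = 1 ⊽ 0 = 0
s2 = s0 ⊽ s1 = 0 ⊽ 0 = 1
s3 = x2 ⊽ s2 = 1 ⊽ 1 = 0
s4 = s1 ⊼ s3 = 0 ⊼ 0 = 1
s5 = s4 ⊽ x3 = 1 ⊽ 0 = 0
s6 = s5 ∨ s2 = 0 ∨ 1 = 1
s7 = s6 ⊼ s2 = 1 ⊼ 1 = 0
So s7 = 0 as required.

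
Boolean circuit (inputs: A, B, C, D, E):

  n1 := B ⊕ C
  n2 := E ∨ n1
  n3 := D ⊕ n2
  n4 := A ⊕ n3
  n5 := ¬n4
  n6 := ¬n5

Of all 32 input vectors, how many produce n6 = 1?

16

n6 = ¬n5 must be 1, so n5 = 0.
n5 = ¬n4 must be 0, so n4 = 1.
Enumerating the 32 input combinations, 16 give n6 = 1 and 16 give n6 = 0.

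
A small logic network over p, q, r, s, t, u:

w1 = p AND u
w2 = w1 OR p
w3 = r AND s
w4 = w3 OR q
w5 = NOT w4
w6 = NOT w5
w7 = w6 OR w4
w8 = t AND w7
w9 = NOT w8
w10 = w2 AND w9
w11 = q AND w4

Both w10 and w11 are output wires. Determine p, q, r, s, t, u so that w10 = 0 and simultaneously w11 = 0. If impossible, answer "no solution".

p=0 q=0 r=1 s=0 t=1 u=0

Check with p=0 q=0 r=1 s=0 t=1 u=0:
w1 = p AND u = 0 AND 0 = 0
w2 = w1 OR p = 0 OR 0 = 0
w3 = r AND s = 1 AND 0 = 0
w4 = w3 OR q = 0 OR 0 = 0
w5 = NOT w4 = NOT 0 = 1
w6 = NOT w5 = NOT 1 = 0
w7 = w6 OR w4 = 0 OR 0 = 0
w8 = t AND w7 = 1 AND 0 = 0
w9 = NOT w8 = NOT 0 = 1
w10 = w2 AND w9 = 0 AND 1 = 0
w11 = q AND w4 = 0 AND 0 = 0
So w10 = 0 and w11 = 0.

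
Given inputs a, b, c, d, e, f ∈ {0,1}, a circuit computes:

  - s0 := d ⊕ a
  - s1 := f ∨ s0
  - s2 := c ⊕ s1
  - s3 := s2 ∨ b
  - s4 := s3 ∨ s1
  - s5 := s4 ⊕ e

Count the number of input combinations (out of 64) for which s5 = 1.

32

s5 = s4 ⊕ e must be 1, so s4 and e differ.
Enumerating the 64 input combinations, 32 give s5 = 1 and 32 give s5 = 0.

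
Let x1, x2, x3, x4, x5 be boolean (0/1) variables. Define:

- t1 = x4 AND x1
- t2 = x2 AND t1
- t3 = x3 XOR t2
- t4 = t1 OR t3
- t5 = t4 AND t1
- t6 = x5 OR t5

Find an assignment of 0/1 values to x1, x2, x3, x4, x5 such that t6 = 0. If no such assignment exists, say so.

Check with x1=1, x2=0, x3=0, x4=0, x5=0:
t1 = x4 AND x1 = 0 AND 1 = 0
t2 = x2 AND t1 = 0 AND 0 = 0
t3 = x3 XOR t2 = 0 XOR 0 = 0
t4 = t1 OR t3 = 0 OR 0 = 0
t5 = t4 AND t1 = 0 AND 0 = 0
t6 = x5 OR t5 = 0 OR 0 = 0
So t6 = 0 as required.

x1=1, x2=0, x3=0, x4=0, x5=0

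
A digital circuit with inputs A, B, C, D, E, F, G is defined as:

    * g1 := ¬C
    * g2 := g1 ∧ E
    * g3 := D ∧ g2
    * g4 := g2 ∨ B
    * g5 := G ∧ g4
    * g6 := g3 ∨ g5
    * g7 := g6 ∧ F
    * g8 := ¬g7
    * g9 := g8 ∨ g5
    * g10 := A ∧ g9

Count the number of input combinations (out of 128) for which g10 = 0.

g10 = A ∧ g9 must be 0, so at least one of A, g9 is 0.
Enumerating the 128 input combinations, 66 give g10 = 0 and 62 give g10 = 1.

66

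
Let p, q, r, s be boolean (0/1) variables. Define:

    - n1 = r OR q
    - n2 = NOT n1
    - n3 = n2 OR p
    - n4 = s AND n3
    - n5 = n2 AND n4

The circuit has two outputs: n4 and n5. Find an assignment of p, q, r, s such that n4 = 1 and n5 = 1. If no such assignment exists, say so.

Check with p=1, q=0, r=0, s=1:
n1 = r OR q = 0 OR 0 = 0
n2 = NOT n1 = NOT 0 = 1
n3 = n2 OR p = 1 OR 1 = 1
n4 = s AND n3 = 1 AND 1 = 1
n5 = n2 AND n4 = 1 AND 1 = 1
So n4 = 1 and n5 = 1.

p=1, q=0, r=0, s=1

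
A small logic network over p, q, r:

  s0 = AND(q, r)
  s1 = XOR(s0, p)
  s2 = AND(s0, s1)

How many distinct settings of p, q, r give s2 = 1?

s2 = AND(s0, s1) must be 1, so both s0 = 1 and s1 = 1.
Enumerating the 8 input combinations, 1 give s2 = 1 and 7 give s2 = 0.

1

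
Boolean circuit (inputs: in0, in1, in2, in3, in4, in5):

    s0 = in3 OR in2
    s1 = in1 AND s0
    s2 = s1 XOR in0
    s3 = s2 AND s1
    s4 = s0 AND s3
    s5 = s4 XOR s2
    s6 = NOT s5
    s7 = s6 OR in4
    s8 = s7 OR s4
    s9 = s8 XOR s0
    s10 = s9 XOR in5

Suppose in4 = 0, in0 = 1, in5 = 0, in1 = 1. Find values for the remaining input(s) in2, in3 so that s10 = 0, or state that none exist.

s10 = s9 XOR in5 must be 0, so s9 and in5 are equal.
Check with in4 = 0, in0 = 1, in5 = 0, in1 = 1 and in2=1, in3=1:
s0 = in3 OR in2 = 1 OR 1 = 1
s1 = in1 AND s0 = 1 AND 1 = 1
s2 = s1 XOR in0 = 1 XOR 1 = 0
s3 = s2 AND s1 = 0 AND 1 = 0
s4 = s0 AND s3 = 1 AND 0 = 0
s5 = s4 XOR s2 = 0 XOR 0 = 0
s6 = NOT s5 = NOT 0 = 1
s7 = s6 OR in4 = 1 OR 0 = 1
s8 = s7 OR s4 = 1 OR 0 = 1
s9 = s8 XOR s0 = 1 XOR 1 = 0
s10 = s9 XOR in5 = 0 XOR 0 = 0
So s10 = 0.

in2=1, in3=1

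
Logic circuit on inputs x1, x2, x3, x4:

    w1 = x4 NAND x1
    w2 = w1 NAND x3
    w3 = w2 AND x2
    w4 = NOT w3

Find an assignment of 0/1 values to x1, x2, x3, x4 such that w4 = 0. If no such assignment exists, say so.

w4 = NOT w3 must be 0, so w3 = 1.
w3 = w2 AND x2 must be 1, so both w2 = 1 and x2 = 1.
Check with x1=0, x2=1, x3=0, x4=0:
w1 = x4 NAND x1 = 0 NAND 0 = 1
w2 = w1 NAND x3 = 1 NAND 0 = 1
w3 = w2 AND x2 = 1 AND 1 = 1
w4 = NOT w3 = NOT 1 = 0
So w4 = 0 as required.

x1=0, x2=1, x3=0, x4=0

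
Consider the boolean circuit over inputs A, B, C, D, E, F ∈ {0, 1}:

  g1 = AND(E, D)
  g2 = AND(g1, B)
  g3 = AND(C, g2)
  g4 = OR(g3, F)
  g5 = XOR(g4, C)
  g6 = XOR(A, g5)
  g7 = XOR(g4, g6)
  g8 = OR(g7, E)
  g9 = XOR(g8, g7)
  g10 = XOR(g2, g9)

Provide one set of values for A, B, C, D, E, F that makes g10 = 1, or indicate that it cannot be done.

g10 = XOR(g2, g9) must be 1, so g2 and g9 differ.
Check with A=1 B=1 C=1 D=0 E=1 F=0:
g1 = AND(E, D) = AND(1, 0) = 0
g2 = AND(g1, B) = AND(0, 1) = 0
g3 = AND(C, g2) = AND(1, 0) = 0
g4 = OR(g3, F) = OR(0, 0) = 0
g5 = XOR(g4, C) = XOR(0, 1) = 1
g6 = XOR(A, g5) = XOR(1, 1) = 0
g7 = XOR(g4, g6) = XOR(0, 0) = 0
g8 = OR(g7, E) = OR(0, 1) = 1
g9 = XOR(g8, g7) = XOR(1, 0) = 1
g10 = XOR(g2, g9) = XOR(0, 1) = 1
So g10 = 1 as required.

A=1 B=1 C=1 D=0 E=1 F=0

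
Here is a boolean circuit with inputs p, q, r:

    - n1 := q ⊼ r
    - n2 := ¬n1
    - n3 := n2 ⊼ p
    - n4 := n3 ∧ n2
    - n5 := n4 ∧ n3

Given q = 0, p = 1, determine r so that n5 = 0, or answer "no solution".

r=0

Check with q = 0, p = 1 and r=0:
n1 = q ⊼ r = 0 ⊼ 0 = 1
n2 = ¬n1 = ¬1 = 0
n3 = n2 ⊼ p = 0 ⊼ 1 = 1
n4 = n3 ∧ n2 = 1 ∧ 0 = 0
n5 = n4 ∧ n3 = 0 ∧ 1 = 0
So n5 = 0.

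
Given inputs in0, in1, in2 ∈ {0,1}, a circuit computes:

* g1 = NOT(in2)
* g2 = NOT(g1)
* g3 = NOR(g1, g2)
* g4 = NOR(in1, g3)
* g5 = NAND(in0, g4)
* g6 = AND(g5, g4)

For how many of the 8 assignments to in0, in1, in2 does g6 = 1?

2

g6 = AND(g5, g4) must be 1, so both g5 = 1 and g4 = 1.
Satisfying assignments:
  in0=0, in1=0, in2=0
  in0=0, in1=0, in2=1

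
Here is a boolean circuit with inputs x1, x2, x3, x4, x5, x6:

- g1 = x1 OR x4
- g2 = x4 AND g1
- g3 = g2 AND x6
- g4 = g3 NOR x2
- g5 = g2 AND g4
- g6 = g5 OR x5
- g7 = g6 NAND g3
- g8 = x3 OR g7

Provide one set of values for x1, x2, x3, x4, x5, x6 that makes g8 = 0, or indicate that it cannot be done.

g8 = x3 OR g7 must be 0, so both x3 = 0 and g7 = 0.
Check with x1=0, x2=0, x3=0, x4=1, x5=1, x6=1:
g1 = x1 OR x4 = 0 OR 1 = 1
g2 = x4 AND g1 = 1 AND 1 = 1
g3 = g2 AND x6 = 1 AND 1 = 1
g4 = g3 NOR x2 = 1 NOR 0 = 0
g5 = g2 AND g4 = 1 AND 0 = 0
g6 = g5 OR x5 = 0 OR 1 = 1
g7 = g6 NAND g3 = 1 NAND 1 = 0
g8 = x3 OR g7 = 0 OR 0 = 0
So g8 = 0 as required.

x1=0, x2=0, x3=0, x4=1, x5=1, x6=1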